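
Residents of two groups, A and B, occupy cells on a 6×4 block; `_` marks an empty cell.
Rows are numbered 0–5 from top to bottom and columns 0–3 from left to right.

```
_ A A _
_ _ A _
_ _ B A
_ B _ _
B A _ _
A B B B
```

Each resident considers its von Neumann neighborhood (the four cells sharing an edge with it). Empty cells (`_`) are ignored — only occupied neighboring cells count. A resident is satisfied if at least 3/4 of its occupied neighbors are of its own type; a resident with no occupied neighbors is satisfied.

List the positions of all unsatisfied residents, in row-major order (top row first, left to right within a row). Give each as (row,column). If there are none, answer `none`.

Row 0: (0,1)A 1/1 satisfied · (0,2)A 2/2 satisfied
Row 1: (1,2)A 1/2 not
Row 2: (2,2)B 0/2 not · (2,3)A 0/1 not
Row 3: (3,1)B 0/1 not
Row 4: (4,0)B 0/2 not · (4,1)A 0/3 not
Row 5: (5,0)A 0/2 not · (5,1)B 1/3 not · (5,2)B 2/2 satisfied · (5,3)B 1/1 satisfied

(1,2), (2,2), (2,3), (3,1), (4,0), (4,1), (5,0), (5,1)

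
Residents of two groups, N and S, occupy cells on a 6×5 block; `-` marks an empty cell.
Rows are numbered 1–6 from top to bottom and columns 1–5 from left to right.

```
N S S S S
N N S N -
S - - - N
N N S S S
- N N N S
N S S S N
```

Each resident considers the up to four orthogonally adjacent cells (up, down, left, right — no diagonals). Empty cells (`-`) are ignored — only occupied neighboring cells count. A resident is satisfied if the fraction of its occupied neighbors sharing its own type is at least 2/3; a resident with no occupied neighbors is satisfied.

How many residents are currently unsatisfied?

Row 1: (1,1)N 1/2 ✗ · (1,2)S 1/3 ✗ · (1,3)S 3/3 ✓ · (1,4)S 2/3 ✓ · (1,5)S 1/1 ✓
Row 2: (2,1)N 2/3 ✓ · (2,2)N 1/3 ✗ · (2,3)S 1/3 ✗ · (2,4)N 0/2 ✗
Row 3: (3,1)S 0/2 ✗ · (3,5)N 0/1 ✗
Row 4: (4,1)N 1/2 ✗ · (4,2)N 2/3 ✓ · (4,3)S 1/3 ✗ · (4,4)S 2/3 ✓ · (4,5)S 2/3 ✓
Row 5: (5,2)N 2/3 ✓ · (5,3)N 2/4 ✗ · (5,4)N 1/4 ✗ · (5,5)S 1/3 ✗
Row 6: (6,1)N 0/1 ✗ · (6,2)S 1/3 ✗ · (6,3)S 2/3 ✓ · (6,4)S 1/3 ✗ · (6,5)N 0/2 ✗
Unsatisfied: (1,1), (1,2), (2,2), (2,3), (2,4), (3,1), (3,5), (4,1), (4,3), (5,3), (5,4), (5,5), (6,1), (6,2), (6,4), (6,5) — 16 in total.

16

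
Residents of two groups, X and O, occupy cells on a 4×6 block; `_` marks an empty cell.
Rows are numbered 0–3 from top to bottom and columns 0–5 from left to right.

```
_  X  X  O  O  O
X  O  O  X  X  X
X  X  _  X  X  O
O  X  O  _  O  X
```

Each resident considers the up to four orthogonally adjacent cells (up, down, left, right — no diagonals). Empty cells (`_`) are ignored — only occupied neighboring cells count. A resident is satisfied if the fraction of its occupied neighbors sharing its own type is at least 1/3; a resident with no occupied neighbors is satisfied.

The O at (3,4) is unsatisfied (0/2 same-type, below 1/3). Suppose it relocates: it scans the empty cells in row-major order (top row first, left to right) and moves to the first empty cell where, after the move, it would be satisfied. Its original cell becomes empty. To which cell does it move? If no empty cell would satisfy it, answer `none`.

Vacating (3,4). Empty cells in order:
  (0,0): 0/2 same-type → still unsatisfied.
  (2,2): 2/4 same-type → satisfied — stop here.

(2,2)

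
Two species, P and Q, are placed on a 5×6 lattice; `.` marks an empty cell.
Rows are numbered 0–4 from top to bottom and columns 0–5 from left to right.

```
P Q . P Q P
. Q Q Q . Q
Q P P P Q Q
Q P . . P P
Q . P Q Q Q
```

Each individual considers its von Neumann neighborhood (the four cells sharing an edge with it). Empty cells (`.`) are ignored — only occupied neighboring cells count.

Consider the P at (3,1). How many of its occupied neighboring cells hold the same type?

1

Occupied neighbors of (3,1): (2,1)=P, (3,0)=Q.
Same type (P): 1 of 2.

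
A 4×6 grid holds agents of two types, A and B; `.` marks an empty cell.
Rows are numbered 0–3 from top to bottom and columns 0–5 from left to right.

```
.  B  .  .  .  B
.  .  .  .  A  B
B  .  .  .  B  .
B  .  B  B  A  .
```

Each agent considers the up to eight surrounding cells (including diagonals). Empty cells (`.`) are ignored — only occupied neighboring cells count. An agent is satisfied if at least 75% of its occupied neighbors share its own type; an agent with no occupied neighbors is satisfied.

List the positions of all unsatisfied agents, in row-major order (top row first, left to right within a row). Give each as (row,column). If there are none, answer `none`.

Row 0: (0,1)B 0/0 ✓ · (0,5)B 1/2 ✗
Row 1: (1,4)A 0/3 ✗ · (1,5)B 2/3 ✗
Row 2: (2,0)B 1/1 ✓ · (2,4)B 2/4 ✗
Row 3: (3,0)B 1/1 ✓ · (3,2)B 1/1 ✓ · (3,3)B 2/3 ✗ · (3,4)A 0/2 ✗

(0,5), (1,4), (1,5), (2,4), (3,3), (3,4)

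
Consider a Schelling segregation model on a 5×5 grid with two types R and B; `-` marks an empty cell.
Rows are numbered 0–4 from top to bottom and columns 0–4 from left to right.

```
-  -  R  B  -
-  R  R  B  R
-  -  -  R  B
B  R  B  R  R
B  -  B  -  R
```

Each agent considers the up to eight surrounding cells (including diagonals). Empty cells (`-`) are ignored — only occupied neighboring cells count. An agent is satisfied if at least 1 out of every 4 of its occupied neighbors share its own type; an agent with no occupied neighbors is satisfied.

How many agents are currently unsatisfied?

(0,2)R 2/4 satisfied
(0,3)B 1/4 satisfied
(1,1)R 2/2 satisfied
(1,2)R 3/5 satisfied
(1,3)B 2/6 satisfied
(1,4)R 1/4 satisfied
(2,3)R 4/7 satisfied
(2,4)B 1/5 not
(3,0)B 1/2 satisfied
(3,1)R 0/4 not
(3,2)B 1/4 satisfied
(3,3)R 3/6 satisfied
(3,4)R 3/4 satisfied
(4,0)B 1/2 satisfied
(4,2)B 1/3 satisfied
(4,4)R 2/2 satisfied
Unsatisfied: (2,4), (3,1) — 2 in total.

2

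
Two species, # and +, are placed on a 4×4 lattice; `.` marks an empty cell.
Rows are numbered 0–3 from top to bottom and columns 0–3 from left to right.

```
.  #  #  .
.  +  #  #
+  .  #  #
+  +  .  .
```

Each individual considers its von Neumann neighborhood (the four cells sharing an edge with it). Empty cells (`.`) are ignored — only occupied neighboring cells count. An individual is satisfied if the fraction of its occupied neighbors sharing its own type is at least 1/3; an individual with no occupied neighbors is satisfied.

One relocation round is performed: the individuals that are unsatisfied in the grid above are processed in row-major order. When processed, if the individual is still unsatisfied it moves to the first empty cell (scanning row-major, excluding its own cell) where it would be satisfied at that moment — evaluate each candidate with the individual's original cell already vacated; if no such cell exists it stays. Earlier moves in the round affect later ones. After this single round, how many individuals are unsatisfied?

0

Initially unsatisfied (in order): (1,1).
  (1,1) → (1,0).
Resulting grid:
. # # .
+ . # #
+ . # #
+ + . .
All satisfied now.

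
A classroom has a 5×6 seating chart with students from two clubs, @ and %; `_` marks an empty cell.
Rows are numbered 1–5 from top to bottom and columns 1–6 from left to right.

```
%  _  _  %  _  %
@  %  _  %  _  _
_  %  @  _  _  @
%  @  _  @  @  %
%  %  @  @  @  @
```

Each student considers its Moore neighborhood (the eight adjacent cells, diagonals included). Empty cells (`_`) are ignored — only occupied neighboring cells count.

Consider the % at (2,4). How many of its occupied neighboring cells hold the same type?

1

Occupied neighbors of (2,4): (1,4)=%, (3,3)=@.
Same type (%): 1 of 2.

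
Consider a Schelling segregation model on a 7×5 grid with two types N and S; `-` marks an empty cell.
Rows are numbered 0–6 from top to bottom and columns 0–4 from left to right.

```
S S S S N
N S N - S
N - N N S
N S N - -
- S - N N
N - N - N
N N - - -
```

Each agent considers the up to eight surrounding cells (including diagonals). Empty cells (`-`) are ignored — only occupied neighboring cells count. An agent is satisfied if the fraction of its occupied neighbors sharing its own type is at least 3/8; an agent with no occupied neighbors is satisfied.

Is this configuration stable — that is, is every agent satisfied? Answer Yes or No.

No

Row 0: (0,0)S 2/3 satisfied · (0,1)S 3/5 satisfied · (0,2)S 3/4 satisfied · (0,3)S 2/4 satisfied · (0,4)N 0/2 not
Row 1: (1,0)N 1/4 not · (1,1)S 3/7 satisfied · (1,2)N 2/6 not · (1,4)S 2/4 satisfied
Row 2: (2,0)N 2/4 satisfied · (2,2)N 3/5 satisfied · (2,3)N 3/5 satisfied · (2,4)S 1/2 satisfied
Row 3: (3,0)N 1/3 not · (3,1)S 1/5 not · (3,2)N 3/5 satisfied
Row 4: (4,1)S 1/5 not · (4,3)N 4/4 satisfied · (4,4)N 2/2 satisfied
Row 5: (5,0)N 2/3 satisfied · (5,2)N 2/3 satisfied · (5,4)N 2/2 satisfied
Row 6: (6,0)N 2/2 satisfied · (6,1)N 3/3 satisfied
For instance (0,4) has only 0/2 same-type neighbors, below 3/8.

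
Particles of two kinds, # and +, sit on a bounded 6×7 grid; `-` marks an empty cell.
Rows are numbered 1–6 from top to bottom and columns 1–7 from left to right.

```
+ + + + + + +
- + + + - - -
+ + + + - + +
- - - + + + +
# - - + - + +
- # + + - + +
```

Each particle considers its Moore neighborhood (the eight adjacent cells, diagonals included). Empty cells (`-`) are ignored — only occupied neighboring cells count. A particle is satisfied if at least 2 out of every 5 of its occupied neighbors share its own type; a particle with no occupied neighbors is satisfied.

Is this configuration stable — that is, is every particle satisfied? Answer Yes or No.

Yes

(1,1)+ 2/2 satisfied
(1,2)+ 4/4 satisfied
(1,3)+ 5/5 satisfied
(1,4)+ 4/4 satisfied
(1,5)+ 3/3 satisfied
(1,6)+ 2/2 satisfied
(1,7)+ 1/1 satisfied
(2,2)+ 7/7 satisfied
(2,3)+ 8/8 satisfied
(2,4)+ 6/6 satisfied
(3,1)+ 2/2 satisfied
(3,2)+ 4/4 satisfied
(3,3)+ 6/6 satisfied
(3,4)+ 5/5 satisfied
(3,6)+ 4/4 satisfied
(3,7)+ 3/3 satisfied
(4,4)+ 4/4 satisfied
(4,5)+ 6/6 satisfied
(4,6)+ 6/6 satisfied
(4,7)+ 5/5 satisfied
(5,1)# 1/1 satisfied
(5,4)+ 4/4 satisfied
(5,6)+ 6/6 satisfied
(5,7)+ 5/5 satisfied
(6,2)# 1/2 satisfied
(6,3)+ 2/3 satisfied
(6,4)+ 2/2 satisfied
(6,6)+ 3/3 satisfied
(6,7)+ 3/3 satisfied
All meet the threshold, so the configuration is stable.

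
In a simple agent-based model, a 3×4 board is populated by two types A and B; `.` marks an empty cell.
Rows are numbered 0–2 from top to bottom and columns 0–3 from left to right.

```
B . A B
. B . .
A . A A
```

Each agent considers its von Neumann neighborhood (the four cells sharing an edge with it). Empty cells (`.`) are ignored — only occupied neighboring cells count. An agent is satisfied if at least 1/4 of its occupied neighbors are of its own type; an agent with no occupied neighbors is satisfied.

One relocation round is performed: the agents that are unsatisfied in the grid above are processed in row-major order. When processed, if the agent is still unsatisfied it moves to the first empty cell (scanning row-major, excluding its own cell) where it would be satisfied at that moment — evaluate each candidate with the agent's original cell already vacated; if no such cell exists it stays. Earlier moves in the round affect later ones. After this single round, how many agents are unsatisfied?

Initially unsatisfied (in order): (0,2), (0,3).
  (0,2) → (1,0).
  (0,3): now satisfied by earlier moves; stays.
Resulting grid:
B . . B
A B . .
A . A A
Unsatisfied now: (0,0), (1,1).

2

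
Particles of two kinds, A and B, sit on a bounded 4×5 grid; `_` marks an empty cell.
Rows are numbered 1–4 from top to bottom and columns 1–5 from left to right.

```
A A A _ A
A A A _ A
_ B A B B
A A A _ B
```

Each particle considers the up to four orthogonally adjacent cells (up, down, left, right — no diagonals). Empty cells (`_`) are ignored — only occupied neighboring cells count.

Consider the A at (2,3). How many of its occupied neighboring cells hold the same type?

3

Occupied neighbors of (2,3): (1,3)=A, (3,3)=A, (2,2)=A.
Same type (A): 3 of 3.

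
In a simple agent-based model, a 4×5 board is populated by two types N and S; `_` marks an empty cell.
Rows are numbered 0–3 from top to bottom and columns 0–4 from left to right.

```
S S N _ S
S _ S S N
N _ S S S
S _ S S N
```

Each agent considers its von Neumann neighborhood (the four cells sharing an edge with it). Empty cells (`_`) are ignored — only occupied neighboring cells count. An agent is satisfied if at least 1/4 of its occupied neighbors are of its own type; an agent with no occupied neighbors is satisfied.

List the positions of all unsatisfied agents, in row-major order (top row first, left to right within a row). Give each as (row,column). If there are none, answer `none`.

Row 0: (0,0)S 2/2 satisfied · (0,1)S 1/2 satisfied · (0,2)N 0/2 not · (0,4)S 0/1 not
Row 1: (1,0)S 1/2 satisfied · (1,2)S 2/3 satisfied · (1,3)S 2/3 satisfied · (1,4)N 0/3 not
Row 2: (2,0)N 0/2 not · (2,2)S 3/3 satisfied · (2,3)S 4/4 satisfied · (2,4)S 1/3 satisfied
Row 3: (3,0)S 0/1 not · (3,2)S 2/2 satisfied · (3,3)S 2/3 satisfied · (3,4)N 0/2 not

(0,2), (0,4), (1,4), (2,0), (3,0), (3,4)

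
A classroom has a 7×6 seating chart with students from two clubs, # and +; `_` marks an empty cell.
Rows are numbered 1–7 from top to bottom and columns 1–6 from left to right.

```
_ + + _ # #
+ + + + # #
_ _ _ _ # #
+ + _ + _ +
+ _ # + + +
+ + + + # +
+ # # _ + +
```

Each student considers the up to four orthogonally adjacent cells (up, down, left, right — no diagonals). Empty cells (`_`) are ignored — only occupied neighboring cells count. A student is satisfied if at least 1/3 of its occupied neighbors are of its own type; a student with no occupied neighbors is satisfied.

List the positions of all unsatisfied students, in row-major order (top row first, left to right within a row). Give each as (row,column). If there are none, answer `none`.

(5,3), (6,5)

(1,2)+ 2/2 ✓
(1,3)+ 2/2 ✓
(1,5)# 2/2 ✓
(1,6)# 2/2 ✓
(2,1)+ 1/1 ✓
(2,2)+ 3/3 ✓
(2,3)+ 3/3 ✓
(2,4)+ 1/2 ✓
(2,5)# 3/4 ✓
(2,6)# 3/3 ✓
(3,5)# 2/2 ✓
(3,6)# 2/3 ✓
(4,1)+ 2/2 ✓
(4,2)+ 1/1 ✓
(4,4)+ 1/1 ✓
(4,6)+ 1/2 ✓
(5,1)+ 2/2 ✓
(5,3)# 0/2 ✗
(5,4)+ 3/4 ✓
(5,5)+ 2/3 ✓
(5,6)+ 3/3 ✓
(6,1)+ 3/3 ✓
(6,2)+ 2/3 ✓
(6,3)+ 2/4 ✓
(6,4)+ 2/3 ✓
(6,5)# 0/4 ✗
(6,6)+ 2/3 ✓
(7,1)+ 1/2 ✓
(7,2)# 1/3 ✓
(7,3)# 1/2 ✓
(7,5)+ 1/2 ✓
(7,6)+ 2/2 ✓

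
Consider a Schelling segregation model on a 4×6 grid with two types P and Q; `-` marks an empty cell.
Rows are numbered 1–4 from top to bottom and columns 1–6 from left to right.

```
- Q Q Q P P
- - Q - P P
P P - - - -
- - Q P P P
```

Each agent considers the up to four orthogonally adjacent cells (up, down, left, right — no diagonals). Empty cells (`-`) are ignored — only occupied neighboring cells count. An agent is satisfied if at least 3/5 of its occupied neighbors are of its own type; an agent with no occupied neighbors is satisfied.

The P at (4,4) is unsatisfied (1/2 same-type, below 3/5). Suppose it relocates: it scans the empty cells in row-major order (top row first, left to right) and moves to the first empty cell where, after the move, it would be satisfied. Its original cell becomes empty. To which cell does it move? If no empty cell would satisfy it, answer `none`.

Vacating (4,4). Empty cells in order:
  (1,1): 0/1 same-type → still unsatisfied.
  (2,1): 1/1 same-type → satisfied — stop here.

(2,1)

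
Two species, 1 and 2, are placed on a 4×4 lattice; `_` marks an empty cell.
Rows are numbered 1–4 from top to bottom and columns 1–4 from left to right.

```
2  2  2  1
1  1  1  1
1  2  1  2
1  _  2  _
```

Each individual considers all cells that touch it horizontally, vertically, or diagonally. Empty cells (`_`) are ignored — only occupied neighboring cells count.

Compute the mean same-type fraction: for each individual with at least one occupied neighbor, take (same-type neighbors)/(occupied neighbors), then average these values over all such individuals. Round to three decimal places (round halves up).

0.458

(1,1)2 1/3
(1,2)2 2/5
(1,3)2 1/5
(1,4)1 2/3
(2,1)1 2/5
(2,2)1 4/8
(2,3)1 4/8
(2,4)1 3/5
(3,1)1 3/4
(3,2)2 1/7
(3,3)1 3/6
(3,4)2 1/4
(4,1)1 1/2
(4,3)2 2/3
Sum over 14 individuals: 1/3 + 2/5 + 1/5 + 2/3 + 2/5 + 4/8 + 4/8 + 3/5 + 3/4 + 1/7 + 3/6 + 1/4 + 1/2 + 2/3 = 673/105; mean = 673/105 ÷ 14 = 673/1470 = 0.457823… → 0.458.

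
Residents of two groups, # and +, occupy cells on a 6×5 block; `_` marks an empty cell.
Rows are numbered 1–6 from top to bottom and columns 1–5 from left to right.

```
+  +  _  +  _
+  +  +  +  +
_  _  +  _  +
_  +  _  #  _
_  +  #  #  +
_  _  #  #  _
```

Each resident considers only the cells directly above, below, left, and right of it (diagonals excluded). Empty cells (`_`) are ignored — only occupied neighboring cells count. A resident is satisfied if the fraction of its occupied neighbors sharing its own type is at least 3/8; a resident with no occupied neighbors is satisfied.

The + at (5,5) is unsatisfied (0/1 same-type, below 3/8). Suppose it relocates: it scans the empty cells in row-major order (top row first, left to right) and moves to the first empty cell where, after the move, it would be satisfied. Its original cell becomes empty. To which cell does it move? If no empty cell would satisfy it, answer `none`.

(1,3)

Vacating (5,5). Empty cells in order:
  (1,3): 3/3 same-type → satisfied — stop here.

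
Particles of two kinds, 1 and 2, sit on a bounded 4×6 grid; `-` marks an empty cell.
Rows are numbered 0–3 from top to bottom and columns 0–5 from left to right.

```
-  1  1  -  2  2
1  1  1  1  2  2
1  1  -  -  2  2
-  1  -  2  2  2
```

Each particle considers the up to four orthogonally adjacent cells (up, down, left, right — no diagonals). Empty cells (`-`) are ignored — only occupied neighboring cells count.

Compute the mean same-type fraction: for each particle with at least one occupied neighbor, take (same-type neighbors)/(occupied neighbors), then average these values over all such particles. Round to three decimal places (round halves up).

Row 0: (0,1)1 2/2 · (0,2)1 2/2 · (0,4)2 2/2 · (0,5)2 2/2
Row 1: (1,0)1 2/2 · (1,1)1 4/4 · (1,2)1 3/3 · (1,3)1 1/2 · (1,4)2 3/4 · (1,5)2 3/3
Row 2: (2,0)1 2/2 · (2,1)1 3/3 · (2,4)2 3/3 · (2,5)2 3/3
Row 3: (3,1)1 1/1 · (3,3)2 1/1 · (3,4)2 3/3 · (3,5)2 2/2
Sum over 18 particles: 2/2 + 2/2 + 2/2 + 2/2 + 2/2 + 4/4 + 3/3 + 1/2 + 3/4 + 3/3 + 2/2 + 3/3 + 3/3 + 3/3 + 1/1 + 1/1 + 3/3 + 2/2 = 69/4; mean = 69/4 ÷ 18 = 23/24 = 0.958333… → 0.958.

0.958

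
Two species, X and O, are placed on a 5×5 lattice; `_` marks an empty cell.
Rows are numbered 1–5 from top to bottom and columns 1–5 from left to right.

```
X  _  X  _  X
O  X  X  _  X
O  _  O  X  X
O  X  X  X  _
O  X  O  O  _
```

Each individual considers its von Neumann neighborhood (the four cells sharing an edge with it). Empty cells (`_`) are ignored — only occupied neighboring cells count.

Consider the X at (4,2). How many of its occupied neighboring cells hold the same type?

Occupied neighbors of (4,2): (5,2)=X, (4,1)=O, (4,3)=X.
Same type (X): 2 of 3.

2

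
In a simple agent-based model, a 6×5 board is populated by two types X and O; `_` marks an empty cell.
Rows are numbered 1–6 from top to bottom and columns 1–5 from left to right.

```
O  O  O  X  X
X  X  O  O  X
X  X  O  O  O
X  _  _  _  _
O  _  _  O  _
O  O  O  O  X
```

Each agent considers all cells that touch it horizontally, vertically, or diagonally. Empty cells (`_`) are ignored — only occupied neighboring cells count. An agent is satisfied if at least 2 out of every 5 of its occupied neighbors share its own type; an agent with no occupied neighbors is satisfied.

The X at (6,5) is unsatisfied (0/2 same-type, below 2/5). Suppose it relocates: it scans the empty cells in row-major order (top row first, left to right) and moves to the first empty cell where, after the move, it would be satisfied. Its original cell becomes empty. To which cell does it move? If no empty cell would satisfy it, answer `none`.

Vacating (6,5). Empty cells in order:
  (4,2): 3/5 same-type → satisfied — stop here.

(4,2)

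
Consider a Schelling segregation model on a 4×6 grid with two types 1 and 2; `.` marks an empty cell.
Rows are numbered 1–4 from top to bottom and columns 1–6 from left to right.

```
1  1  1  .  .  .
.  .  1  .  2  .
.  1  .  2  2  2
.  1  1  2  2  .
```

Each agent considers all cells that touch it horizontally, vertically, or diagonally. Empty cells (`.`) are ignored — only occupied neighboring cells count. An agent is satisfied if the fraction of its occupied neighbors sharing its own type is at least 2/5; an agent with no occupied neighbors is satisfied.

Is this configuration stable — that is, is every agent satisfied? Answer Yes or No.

Yes

Row 1: (1,1)1 1/1 ok · (1,2)1 3/3 ok · (1,3)1 2/2 ok
Row 2: (2,3)1 3/4 ok · (2,5)2 3/3 ok
Row 3: (3,2)1 3/3 ok · (3,4)2 4/6 ok · (3,5)2 5/5 ok · (3,6)2 3/3 ok
Row 4: (4,2)1 2/2 ok · (4,3)1 2/4 ok · (4,4)2 3/4 ok · (4,5)2 4/4 ok
All meet the threshold, so the configuration is stable.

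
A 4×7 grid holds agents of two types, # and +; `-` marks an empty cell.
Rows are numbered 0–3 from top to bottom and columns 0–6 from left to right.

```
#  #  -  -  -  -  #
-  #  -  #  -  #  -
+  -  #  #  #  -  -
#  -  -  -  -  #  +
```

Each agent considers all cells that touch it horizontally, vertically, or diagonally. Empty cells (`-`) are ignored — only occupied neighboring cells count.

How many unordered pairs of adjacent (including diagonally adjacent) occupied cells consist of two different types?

Scan each occupied cell's neighbors to the right and below (and the two forward diagonals) so each pair is counted once.
From row 0: 0 unlike of 4 pairs (running 0/4).
From row 1: 1 unlike of 6 pairs (running 1/10).
From row 2: 1 unlike of 4 pairs (running 2/14).
From row 3: 1 unlike of 1 pairs (running 3/15).
Total adjacent occupied pairs: 15; unlike-type pairs: 3.

3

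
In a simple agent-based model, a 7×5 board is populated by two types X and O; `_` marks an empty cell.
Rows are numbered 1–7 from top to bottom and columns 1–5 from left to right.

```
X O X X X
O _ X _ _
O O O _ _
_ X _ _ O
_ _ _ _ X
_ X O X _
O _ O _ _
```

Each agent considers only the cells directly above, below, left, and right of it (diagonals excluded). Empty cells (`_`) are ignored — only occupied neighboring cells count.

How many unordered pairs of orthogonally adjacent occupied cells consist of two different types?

8

Scan each occupied cell's neighbors to the right and below so each pair is counted once.
From row 1: 3 unlike of 6 pairs (running 3/6).
From row 2: 1 unlike of 2 pairs (running 4/8).
From row 3: 1 unlike of 3 pairs (running 5/11).
From row 4: 1 unlike of 1 pairs (running 6/12).
From row 6: 2 unlike of 3 pairs (running 8/15).
Total adjacent occupied pairs: 15; unlike-type pairs: 8.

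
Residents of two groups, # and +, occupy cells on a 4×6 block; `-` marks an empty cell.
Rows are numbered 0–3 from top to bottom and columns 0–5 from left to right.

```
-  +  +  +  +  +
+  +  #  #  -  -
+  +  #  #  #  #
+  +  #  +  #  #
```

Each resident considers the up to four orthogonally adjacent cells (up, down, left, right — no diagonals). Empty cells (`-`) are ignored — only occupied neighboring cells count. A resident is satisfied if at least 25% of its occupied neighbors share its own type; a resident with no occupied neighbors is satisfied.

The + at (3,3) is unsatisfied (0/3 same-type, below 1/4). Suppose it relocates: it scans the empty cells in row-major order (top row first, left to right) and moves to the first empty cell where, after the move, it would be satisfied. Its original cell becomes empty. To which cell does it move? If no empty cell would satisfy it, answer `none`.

Vacating (3,3). Empty cells in order:
  (0,0): 2/2 same-type → satisfied — stop here.

(0,0)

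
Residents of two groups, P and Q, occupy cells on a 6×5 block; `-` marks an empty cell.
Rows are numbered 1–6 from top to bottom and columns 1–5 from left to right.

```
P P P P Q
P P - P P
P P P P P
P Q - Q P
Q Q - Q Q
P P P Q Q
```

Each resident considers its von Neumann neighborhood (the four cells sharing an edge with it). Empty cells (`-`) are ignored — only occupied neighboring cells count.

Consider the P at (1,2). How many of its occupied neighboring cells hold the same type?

3

Occupied neighbors of (1,2): (2,2)=P, (1,1)=P, (1,3)=P.
Same type (P): 3 of 3.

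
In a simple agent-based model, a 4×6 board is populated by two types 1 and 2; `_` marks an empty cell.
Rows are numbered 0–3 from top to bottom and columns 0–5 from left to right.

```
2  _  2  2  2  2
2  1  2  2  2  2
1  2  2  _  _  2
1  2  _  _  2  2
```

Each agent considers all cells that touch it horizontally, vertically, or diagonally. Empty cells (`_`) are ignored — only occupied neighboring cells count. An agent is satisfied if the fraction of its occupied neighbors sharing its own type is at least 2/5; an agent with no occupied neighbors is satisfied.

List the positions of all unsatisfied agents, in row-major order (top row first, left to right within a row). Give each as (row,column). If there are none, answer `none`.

Row 0: (0,0)2 1/2 ok · (0,2)2 3/4 ok · (0,3)2 5/5 ok · (0,4)2 5/5 ok · (0,5)2 3/3 ok
Row 1: (1,0)2 2/4 ok · (1,1)1 1/7 unhappy · (1,2)2 5/6 ok · (1,3)2 6/6 ok · (1,4)2 6/6 ok · (1,5)2 4/4 ok
Row 2: (2,0)1 2/5 ok · (2,1)2 4/7 ok · (2,2)2 4/5 ok · (2,5)2 4/4 ok
Row 3: (3,0)1 1/3 unhappy · (3,1)2 2/4 ok · (3,4)2 2/2 ok · (3,5)2 2/2 ok

(1,1), (3,0)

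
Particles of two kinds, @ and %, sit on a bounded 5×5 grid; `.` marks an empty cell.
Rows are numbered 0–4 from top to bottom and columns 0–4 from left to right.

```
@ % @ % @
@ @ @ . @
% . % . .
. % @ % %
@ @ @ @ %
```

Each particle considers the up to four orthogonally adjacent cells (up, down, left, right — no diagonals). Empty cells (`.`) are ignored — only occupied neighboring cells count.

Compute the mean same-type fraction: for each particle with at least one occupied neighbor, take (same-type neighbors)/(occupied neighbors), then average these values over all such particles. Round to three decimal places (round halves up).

Row 0: (0,0)@ 1/2 · (0,1)% 0/3 · (0,2)@ 1/3 · (0,3)% 0/2 · (0,4)@ 1/2
Row 1: (1,0)@ 2/3 · (1,1)@ 2/3 · (1,2)@ 2/3 · (1,4)@ 1/1
Row 2: (2,0)% 0/1 · (2,2)% 0/2
Row 3: (3,1)% 0/2 · (3,2)@ 1/4 · (3,3)% 1/3 · (3,4)% 2/2
Row 4: (4,0)@ 1/1 · (4,1)@ 2/3 · (4,2)@ 3/3 · (4,3)@ 1/3 · (4,4)% 1/2
Sum over 20 particles: 1/2 + 0/3 + 1/3 + 0/2 + 1/2 + 2/3 + 2/3 + 2/3 + 1/1 + 0/1 + 0/2 + 0/2 + 1/4 + 1/3 + 2/2 + 1/1 + 2/3 + 3/3 + 1/3 + 1/2 = 113/12; mean = 113/12 ÷ 20 = 113/240 = 0.470833… → 0.471.

0.471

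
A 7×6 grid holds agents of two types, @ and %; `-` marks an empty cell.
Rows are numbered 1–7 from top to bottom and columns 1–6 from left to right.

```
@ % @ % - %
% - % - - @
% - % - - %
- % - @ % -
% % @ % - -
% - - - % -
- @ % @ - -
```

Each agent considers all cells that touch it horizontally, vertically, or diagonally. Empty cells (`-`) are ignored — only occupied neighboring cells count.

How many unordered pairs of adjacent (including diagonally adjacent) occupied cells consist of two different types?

Scan each occupied cell's neighbors to the right and below (and the two forward diagonals) so each pair is counted once.
From row 1: 6 unlike of 9 pairs (running 6/9).
From row 2: 1 unlike of 3 pairs (running 7/12).
From row 3: 1 unlike of 4 pairs (running 8/16).
From row 4: 3 unlike of 7 pairs (running 11/23).
From row 5: 2 unlike of 6 pairs (running 13/29).
From row 6: 2 unlike of 2 pairs (running 15/31).
From row 7: 2 unlike of 2 pairs (running 17/33).
Total adjacent occupied pairs: 33; unlike-type pairs: 17.

17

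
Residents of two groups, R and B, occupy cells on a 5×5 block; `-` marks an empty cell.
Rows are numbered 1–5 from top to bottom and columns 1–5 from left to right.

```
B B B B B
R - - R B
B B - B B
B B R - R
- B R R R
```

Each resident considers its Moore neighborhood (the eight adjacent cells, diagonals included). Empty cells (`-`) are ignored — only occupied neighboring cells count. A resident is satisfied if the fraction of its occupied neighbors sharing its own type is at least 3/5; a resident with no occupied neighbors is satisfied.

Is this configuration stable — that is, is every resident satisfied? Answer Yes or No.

Row 1: (1,1)B 1/2 unhappy · (1,2)B 2/3 ok · (1,3)B 2/3 ok · (1,4)B 3/4 ok · (1,5)B 2/3 ok
Row 2: (2,1)R 0/4 unhappy · (2,4)R 0/6 unhappy · (2,5)B 4/5 ok
Row 3: (3,1)B 3/4 ok · (3,2)B 3/5 ok · (3,4)B 2/5 unhappy · (3,5)B 2/4 unhappy
Row 4: (4,1)B 4/4 ok · (4,2)B 4/6 ok · (4,3)R 2/6 unhappy · (4,5)R 2/4 unhappy
Row 5: (5,2)B 2/4 unhappy · (5,3)R 2/4 unhappy · (5,4)R 4/4 ok · (5,5)R 2/2 ok
For instance (1,1) has only 1/2 same-type neighbors, below 3/5.

No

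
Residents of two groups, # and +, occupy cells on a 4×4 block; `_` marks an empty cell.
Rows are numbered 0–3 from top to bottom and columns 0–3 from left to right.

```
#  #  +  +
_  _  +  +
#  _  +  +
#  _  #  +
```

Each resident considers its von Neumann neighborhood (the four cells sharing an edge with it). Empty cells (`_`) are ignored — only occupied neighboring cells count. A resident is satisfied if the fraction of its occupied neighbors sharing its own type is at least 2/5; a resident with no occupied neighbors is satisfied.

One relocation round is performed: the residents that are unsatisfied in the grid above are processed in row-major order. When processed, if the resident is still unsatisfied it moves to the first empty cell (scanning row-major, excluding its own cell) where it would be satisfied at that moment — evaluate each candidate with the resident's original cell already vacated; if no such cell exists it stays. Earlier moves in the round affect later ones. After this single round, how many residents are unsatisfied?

0

Initially unsatisfied (in order): (3,2).
  (3,2) → (1,0).
Resulting grid:
# # + +
# _ + +
# _ + +
# _ _ +
All satisfied now.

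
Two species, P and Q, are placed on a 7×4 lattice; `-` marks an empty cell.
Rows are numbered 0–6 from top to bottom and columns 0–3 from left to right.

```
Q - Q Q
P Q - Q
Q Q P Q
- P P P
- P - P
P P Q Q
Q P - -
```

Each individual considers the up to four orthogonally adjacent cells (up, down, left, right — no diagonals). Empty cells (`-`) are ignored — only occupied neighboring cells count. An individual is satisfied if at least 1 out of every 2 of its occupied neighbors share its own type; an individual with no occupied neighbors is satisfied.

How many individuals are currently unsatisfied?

5

Row 0: (0,0)Q 0/1 unhappy · (0,2)Q 1/1 ok · (0,3)Q 2/2 ok
Row 1: (1,0)P 0/3 unhappy · (1,1)Q 1/2 ok · (1,3)Q 2/2 ok
Row 2: (2,0)Q 1/2 ok · (2,1)Q 2/4 ok · (2,2)P 1/3 unhappy · (2,3)Q 1/3 unhappy
Row 3: (3,1)P 2/3 ok · (3,2)P 3/3 ok · (3,3)P 2/3 ok
Row 4: (4,1)P 2/2 ok · (4,3)P 1/2 ok
Row 5: (5,0)P 1/2 ok · (5,1)P 3/4 ok · (5,2)Q 1/2 ok · (5,3)Q 1/2 ok
Row 6: (6,0)Q 0/2 unhappy · (6,1)P 1/2 ok
Unsatisfied: (0,0), (1,0), (2,2), (2,3), (6,0) — 5 in total.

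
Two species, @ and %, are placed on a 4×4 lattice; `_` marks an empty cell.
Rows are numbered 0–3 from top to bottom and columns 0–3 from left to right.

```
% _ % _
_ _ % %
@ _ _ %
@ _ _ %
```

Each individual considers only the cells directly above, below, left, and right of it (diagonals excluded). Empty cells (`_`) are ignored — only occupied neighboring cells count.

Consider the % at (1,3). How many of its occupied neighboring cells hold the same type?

Occupied neighbors of (1,3): (2,3)=%, (1,2)=%.
Same type (%): 2 of 2.

2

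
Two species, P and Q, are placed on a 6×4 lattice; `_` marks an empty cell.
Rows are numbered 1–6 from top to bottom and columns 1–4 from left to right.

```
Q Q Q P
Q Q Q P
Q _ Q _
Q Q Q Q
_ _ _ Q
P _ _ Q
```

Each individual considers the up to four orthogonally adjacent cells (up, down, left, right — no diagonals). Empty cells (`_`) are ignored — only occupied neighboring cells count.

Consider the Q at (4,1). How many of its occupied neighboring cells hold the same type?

Occupied neighbors of (4,1): (3,1)=Q, (4,2)=Q.
Same type (Q): 2 of 2.

2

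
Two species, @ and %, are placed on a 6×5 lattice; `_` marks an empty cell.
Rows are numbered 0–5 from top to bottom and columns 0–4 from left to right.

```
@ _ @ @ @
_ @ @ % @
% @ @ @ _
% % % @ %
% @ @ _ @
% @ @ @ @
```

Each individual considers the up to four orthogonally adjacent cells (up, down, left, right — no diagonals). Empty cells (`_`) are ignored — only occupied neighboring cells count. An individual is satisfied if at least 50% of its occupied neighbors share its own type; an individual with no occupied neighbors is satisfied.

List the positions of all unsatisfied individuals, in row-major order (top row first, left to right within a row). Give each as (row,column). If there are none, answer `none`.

Row 0: (0,0)@ 0/0 ✓ · (0,2)@ 2/2 ✓ · (0,3)@ 2/3 ✓ · (0,4)@ 2/2 ✓
Row 1: (1,1)@ 2/2 ✓ · (1,2)@ 3/4 ✓ · (1,3)% 0/4 ✗ · (1,4)@ 1/2 ✓
Row 2: (2,0)% 1/2 ✓ · (2,1)@ 2/4 ✓ · (2,2)@ 3/4 ✓ · (2,3)@ 2/3 ✓
Row 3: (3,0)% 3/3 ✓ · (3,1)% 2/4 ✓ · (3,2)% 1/4 ✗ · (3,3)@ 1/3 ✗ · (3,4)% 0/2 ✗
Row 4: (4,0)% 2/3 ✓ · (4,1)@ 2/4 ✓ · (4,2)@ 2/3 ✓ · (4,4)@ 1/2 ✓
Row 5: (5,0)% 1/2 ✓ · (5,1)@ 2/3 ✓ · (5,2)@ 3/3 ✓ · (5,3)@ 2/2 ✓ · (5,4)@ 2/2 ✓

(1,3), (3,2), (3,3), (3,4)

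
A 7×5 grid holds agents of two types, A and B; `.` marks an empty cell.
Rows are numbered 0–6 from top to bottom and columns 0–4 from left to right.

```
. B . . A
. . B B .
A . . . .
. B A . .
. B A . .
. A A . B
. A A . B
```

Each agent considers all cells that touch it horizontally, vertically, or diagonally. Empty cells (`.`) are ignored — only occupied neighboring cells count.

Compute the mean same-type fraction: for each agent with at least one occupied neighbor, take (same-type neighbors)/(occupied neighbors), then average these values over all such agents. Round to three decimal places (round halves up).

(0,1)B 1/1
(0,4)A 0/1
(1,2)B 2/2
(1,3)B 1/2
(2,0)A 0/1
(3,1)B 1/4
(3,2)A 1/3
(4,1)B 1/5
(4,2)A 3/5
(5,1)A 4/5
(5,2)A 4/5
(5,4)B 1/1
(6,1)A 3/3
(6,2)A 3/3
(6,4)B 1/1
Sum over 15 agents: 1/1 + 0/1 + 2/2 + 1/2 + 0/1 + 1/4 + 1/3 + 1/5 + 3/5 + 4/5 + 4/5 + 1/1 + 3/3 + 3/3 + 1/1 = 569/60; mean = 569/60 ÷ 15 = 569/900 = 0.632222… → 0.632.

0.632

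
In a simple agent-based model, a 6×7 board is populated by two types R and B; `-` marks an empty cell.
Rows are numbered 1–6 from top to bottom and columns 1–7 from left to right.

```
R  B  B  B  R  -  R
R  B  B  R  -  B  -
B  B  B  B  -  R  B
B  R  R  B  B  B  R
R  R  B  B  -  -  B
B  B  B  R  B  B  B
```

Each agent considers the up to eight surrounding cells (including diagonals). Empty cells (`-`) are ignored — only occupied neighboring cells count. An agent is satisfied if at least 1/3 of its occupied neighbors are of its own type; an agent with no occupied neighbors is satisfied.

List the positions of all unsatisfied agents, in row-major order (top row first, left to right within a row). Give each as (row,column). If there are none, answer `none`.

Row 1: (1,1)R 1/3 satisfied · (1,2)B 3/5 satisfied · (1,3)B 4/5 satisfied · (1,4)B 2/4 satisfied · (1,5)R 1/3 satisfied · (1,7)R 0/1 not
Row 2: (2,1)R 1/5 not · (2,2)B 6/8 satisfied · (2,3)B 7/8 satisfied · (2,4)R 1/6 not · (2,6)B 1/4 not
Row 3: (3,1)B 3/5 satisfied · (3,2)B 5/8 satisfied · (3,3)B 5/8 satisfied · (3,4)B 4/6 satisfied · (3,6)R 1/5 not · (3,7)B 2/4 satisfied
Row 4: (4,1)B 2/5 satisfied · (4,2)R 3/8 satisfied · (4,3)R 2/8 not · (4,4)B 5/6 satisfied · (4,5)B 4/5 satisfied · (4,6)B 3/5 satisfied · (4,7)R 1/4 not
Row 5: (5,1)R 2/5 satisfied · (5,2)R 3/8 satisfied · (5,3)B 4/8 satisfied · (5,4)B 5/7 satisfied · (5,7)B 3/4 satisfied
Row 6: (6,1)B 1/3 satisfied · (6,2)B 3/5 satisfied · (6,3)B 3/5 satisfied · (6,4)R 0/4 not · (6,5)B 2/3 satisfied · (6,6)B 3/3 satisfied · (6,7)B 2/2 satisfied

(1,7), (2,1), (2,4), (2,6), (3,6), (4,3), (4,7), (6,4)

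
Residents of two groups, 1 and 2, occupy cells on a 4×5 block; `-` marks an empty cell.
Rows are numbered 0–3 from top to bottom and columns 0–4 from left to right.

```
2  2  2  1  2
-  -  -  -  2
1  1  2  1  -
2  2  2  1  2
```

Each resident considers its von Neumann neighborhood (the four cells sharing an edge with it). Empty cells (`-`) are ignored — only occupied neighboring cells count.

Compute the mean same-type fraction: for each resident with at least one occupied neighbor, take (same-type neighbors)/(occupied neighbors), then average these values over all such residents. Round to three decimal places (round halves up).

(0,0)2 1/1
(0,1)2 2/2
(0,2)2 1/2
(0,3)1 0/2
(0,4)2 1/2
(1,4)2 1/1
(2,0)1 1/2
(2,1)1 1/3
(2,2)2 1/3
(2,3)1 1/2
(3,0)2 1/2
(3,1)2 2/3
(3,2)2 2/3
(3,3)1 1/3
(3,4)2 0/1
Sum over 15 residents: 1/1 + 2/2 + 1/2 + 0/2 + 1/2 + 1/1 + 1/2 + 1/3 + 1/3 + 1/2 + 1/2 + 2/3 + 2/3 + 1/3 + 0/1 = 47/6; mean = 47/6 ÷ 15 = 47/90 = 0.522222… → 0.522.

0.522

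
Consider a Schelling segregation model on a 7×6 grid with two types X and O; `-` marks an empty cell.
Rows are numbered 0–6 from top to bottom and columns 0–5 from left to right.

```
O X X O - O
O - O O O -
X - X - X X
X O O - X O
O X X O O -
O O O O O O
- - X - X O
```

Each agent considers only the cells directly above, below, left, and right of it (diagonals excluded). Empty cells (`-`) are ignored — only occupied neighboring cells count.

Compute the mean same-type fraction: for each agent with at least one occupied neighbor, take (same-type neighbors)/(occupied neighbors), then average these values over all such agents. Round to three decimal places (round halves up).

0.476

(0,0)O 1/2
(0,1)X 1/2
(0,2)X 1/3
(0,3)O 1/2
(0,5)O — no occupied neighbors
(1,0)O 1/2
(1,2)O 1/3
(1,3)O 3/3
(1,4)O 1/2
(2,0)X 1/2
(2,2)X 0/2
(2,4)X 2/3
(2,5)X 1/2
(3,0)X 1/3
(3,1)O 1/3
(3,2)O 1/3
(3,4)X 1/3
(3,5)O 0/2
(4,0)O 1/3
(4,1)X 1/4
(4,2)X 1/4
(4,3)O 2/3
(4,4)O 2/3
(5,0)O 2/2
(5,1)O 2/3
(5,2)O 2/4
(5,3)O 3/3
(5,4)O 3/4
(5,5)O 2/2
(6,2)X 0/1
(6,4)X 0/2
(6,5)O 1/2
Sum over 31 agents: 1/2 + 1/2 + 1/3 + 1/2 + 1/2 + 1/3 + 3/3 + 1/2 + 1/2 + 0/2 + 2/3 + 1/2 + 1/3 + 1/3 + 1/3 + 1/3 + 0/2 + 1/3 + 1/4 + 1/4 + 2/3 + 2/3 + 2/2 + 2/3 + 2/4 + 3/3 + 3/4 + 2/2 + 0/1 + 0/2 + 1/2 = 59/4; mean = 59/4 ÷ 31 = 59/124 = 0.475806… → 0.476.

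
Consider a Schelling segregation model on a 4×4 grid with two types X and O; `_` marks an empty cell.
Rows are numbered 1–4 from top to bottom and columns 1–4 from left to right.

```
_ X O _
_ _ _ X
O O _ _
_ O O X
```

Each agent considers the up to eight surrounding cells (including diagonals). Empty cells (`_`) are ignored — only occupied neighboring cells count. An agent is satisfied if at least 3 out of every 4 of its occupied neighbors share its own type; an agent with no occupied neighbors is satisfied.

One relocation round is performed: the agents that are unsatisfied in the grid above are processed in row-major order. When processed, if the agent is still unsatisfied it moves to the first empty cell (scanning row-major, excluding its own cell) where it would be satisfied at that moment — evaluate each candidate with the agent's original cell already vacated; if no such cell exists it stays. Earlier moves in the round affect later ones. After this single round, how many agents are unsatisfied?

Initially unsatisfied (in order): (1,2), (1,3), (2,4), (4,3), (4,4).
  (1,2) → (1,1).
  (1,3) → (4,1).
  (2,4): now satisfied by earlier moves; stays.
  (4,3): no empty cell satisfies it; stays.
  (4,4) → (1,2).
Resulting grid:
X X _ _
_ _ _ X
O O _ _
O O O _
All satisfied now.

0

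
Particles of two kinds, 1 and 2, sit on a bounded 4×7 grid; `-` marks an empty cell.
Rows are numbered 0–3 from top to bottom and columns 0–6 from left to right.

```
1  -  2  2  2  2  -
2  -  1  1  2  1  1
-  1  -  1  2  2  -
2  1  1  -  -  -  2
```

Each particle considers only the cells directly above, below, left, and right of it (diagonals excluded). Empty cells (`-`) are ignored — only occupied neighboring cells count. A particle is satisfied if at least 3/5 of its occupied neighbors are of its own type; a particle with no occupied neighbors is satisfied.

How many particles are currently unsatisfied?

(0,0)1 0/1 not
(0,2)2 1/2 not
(0,3)2 2/3 satisfied
(0,4)2 3/3 satisfied
(0,5)2 1/2 not
(1,0)2 0/1 not
(1,2)1 1/2 not
(1,3)1 2/4 not
(1,4)2 2/4 not
(1,5)1 1/4 not
(1,6)1 1/1 satisfied
(2,1)1 1/1 satisfied
(2,3)1 1/2 not
(2,4)2 2/3 satisfied
(2,5)2 1/2 not
(3,0)2 0/1 not
(3,1)1 2/3 satisfied
(3,2)1 1/1 satisfied
(3,6)2 0/0 satisfied
Unsatisfied: (0,0), (0,2), (0,5), (1,0), (1,2), (1,3), (1,4), (1,5), (2,3), (2,5), (3,0) — 11 in total.

11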